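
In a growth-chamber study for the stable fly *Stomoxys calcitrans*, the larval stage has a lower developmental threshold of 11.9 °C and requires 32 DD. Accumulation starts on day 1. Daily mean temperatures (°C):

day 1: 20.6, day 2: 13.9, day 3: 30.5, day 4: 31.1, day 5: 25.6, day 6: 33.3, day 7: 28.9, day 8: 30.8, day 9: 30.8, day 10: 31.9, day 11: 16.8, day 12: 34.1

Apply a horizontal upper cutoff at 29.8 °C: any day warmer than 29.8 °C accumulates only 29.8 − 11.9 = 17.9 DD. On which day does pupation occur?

Daily DD above 11.9 °C (capped at 17.9): 8.7, 2.0, 17.9, 17.9, 13.7, 17.9, 17.0, 17.9, 17.9, 17.9, 4.9, 17.9.
Cumulative: 8.7, 10.7, 28.6, 46.5, 60.2, 78.1, 95.1, 113.0, 130.9, 148.8, 153.7, 171.6.
The total first reaches 32 DD on day 4.

day 4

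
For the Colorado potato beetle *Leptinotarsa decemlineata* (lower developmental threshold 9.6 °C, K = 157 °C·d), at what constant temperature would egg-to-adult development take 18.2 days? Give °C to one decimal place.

18.2 °C

Required daily accumulation = 157 / 18.2 = 8.626 DD/day.
T = T_base + 8.626 = 9.6 + 8.626 = 18.226 ≈ 18.2 °C.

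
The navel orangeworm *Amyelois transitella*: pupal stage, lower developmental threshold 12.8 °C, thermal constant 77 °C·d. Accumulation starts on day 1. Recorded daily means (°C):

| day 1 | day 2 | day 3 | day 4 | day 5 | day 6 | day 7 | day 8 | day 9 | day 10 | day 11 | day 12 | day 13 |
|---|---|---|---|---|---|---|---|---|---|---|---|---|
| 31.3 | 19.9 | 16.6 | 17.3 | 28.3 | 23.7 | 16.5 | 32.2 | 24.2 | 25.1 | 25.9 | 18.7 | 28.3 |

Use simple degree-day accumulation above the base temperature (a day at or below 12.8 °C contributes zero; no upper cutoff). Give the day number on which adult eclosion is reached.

Daily DD above 12.8 °C: 18.5, 7.1, 3.8, 4.5, 15.5, 10.9, 3.7, 19.4, 11.4, 12.3, 13.1, 5.9, 15.5.
Cumulative: 18.5, 25.6, 29.4, 33.9, 49.4, 60.3, 64.0, 83.4, 94.8, 107.1, 120.2, 126.1, 141.6.
The total first reaches 77 DD on day 8.

day 8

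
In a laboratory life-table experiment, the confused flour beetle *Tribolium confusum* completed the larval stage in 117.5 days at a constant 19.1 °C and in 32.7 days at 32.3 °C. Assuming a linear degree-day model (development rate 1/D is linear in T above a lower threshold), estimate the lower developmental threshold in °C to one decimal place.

14.0 °C

Linear rate model ⇒ the product D·(T − T_b) is constant across temperatures.
117.5·(19.1 − T_b) = 32.7·(32.3 − T_b)
T_b = (117.5·19.1 − 32.7·32.3) / (117.5 − 32.7) = 1188.04 / 84.8 = 14.010 °C ≈ 14.0 °C.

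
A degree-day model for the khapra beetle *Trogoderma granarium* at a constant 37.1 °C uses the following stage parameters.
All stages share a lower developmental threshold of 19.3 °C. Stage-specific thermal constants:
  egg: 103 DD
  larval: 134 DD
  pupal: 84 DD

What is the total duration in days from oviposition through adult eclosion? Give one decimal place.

Daily accumulation at 37.1 °C = 37.1 − 19.3 = 17.8 DD/day.
Total K = 103 + 134 + 84 = 321 DD.
Total duration = 321 / 17.8 = 18.034 ≈ 18.0 days.

18.0 days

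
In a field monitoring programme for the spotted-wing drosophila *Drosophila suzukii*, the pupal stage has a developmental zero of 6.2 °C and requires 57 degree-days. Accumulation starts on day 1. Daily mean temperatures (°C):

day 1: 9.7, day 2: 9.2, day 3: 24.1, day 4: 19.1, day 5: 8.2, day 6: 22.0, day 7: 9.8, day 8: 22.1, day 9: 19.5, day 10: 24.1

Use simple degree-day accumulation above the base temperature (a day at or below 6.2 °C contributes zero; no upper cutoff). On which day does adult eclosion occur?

day 7

Daily DD above 6.2 °C: 3.5, 3.0, 17.9, 12.9, 2.0, 15.8, 3.6, 15.9, 13.3, 17.9.
Cumulative: 3.5, 6.5, 24.4, 37.3, 39.3, 55.1, 58.7, 74.6, 87.9, 105.8.
The total first reaches 57 DD on day 7.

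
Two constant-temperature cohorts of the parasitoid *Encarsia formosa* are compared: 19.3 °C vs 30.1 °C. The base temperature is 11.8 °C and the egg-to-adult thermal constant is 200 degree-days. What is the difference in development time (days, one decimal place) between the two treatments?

15.7 days

At 19.3 °C: 200 / (19.3 − 11.8) = 200 / 7.5 = 26.667 d.
At 30.1 °C: 200 / (30.1 − 11.8) = 200 / 18.3 = 10.929 d.
Difference = |26.667 − 10.929| = 15.738 ≈ 15.7 days.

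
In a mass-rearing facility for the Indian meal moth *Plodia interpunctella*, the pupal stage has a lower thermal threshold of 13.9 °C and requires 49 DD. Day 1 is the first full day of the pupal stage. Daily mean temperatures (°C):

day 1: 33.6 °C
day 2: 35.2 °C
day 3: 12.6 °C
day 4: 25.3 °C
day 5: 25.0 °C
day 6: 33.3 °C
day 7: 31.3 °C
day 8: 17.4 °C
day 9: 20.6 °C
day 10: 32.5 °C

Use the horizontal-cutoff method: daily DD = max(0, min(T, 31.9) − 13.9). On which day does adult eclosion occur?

Daily DD above 13.9 °C (capped at 18.0): 18.0, 18.0, 0.0, 11.4, 11.1, 18.0, 17.4, 3.5, 6.7, 18.0.
Cumulative: 18.0, 36.0, 36.0, 47.4, 58.5, 76.5, 93.9, 97.4, 104.1, 122.1.
The total first reaches 49 DD on day 5.

day 5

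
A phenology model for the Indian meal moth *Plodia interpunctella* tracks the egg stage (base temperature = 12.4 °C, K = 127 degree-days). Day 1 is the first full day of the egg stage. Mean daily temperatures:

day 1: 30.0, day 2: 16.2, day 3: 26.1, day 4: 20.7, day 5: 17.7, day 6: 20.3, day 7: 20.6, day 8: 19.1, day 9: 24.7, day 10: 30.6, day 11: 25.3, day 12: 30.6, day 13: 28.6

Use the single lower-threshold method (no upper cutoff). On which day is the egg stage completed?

Daily DD above 12.4 °C: 17.6, 3.8, 13.7, 8.3, 5.3, 7.9, 8.2, 6.7, 12.3, 18.2, 12.9, 18.2, 16.2.
Cumulative: 17.6, 21.4, 35.1, 43.4, 48.7, 56.6, 64.8, 71.5, 83.8, 102.0, 114.9, 133.1, 149.3.
The total first reaches 127 DD on day 12.

day 12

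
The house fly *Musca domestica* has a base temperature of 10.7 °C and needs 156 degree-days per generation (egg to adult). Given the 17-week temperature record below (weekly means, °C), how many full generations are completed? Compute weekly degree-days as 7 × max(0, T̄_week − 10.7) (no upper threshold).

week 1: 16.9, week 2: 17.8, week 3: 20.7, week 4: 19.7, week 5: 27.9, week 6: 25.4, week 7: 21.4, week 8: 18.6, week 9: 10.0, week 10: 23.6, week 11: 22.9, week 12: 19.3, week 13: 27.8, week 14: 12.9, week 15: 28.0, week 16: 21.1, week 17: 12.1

Weekly DD (7 × max(0, T̄ − 10.7)): 43.4, 49.7, 70.0, 63.0, 120.4, 102.9, 74.9, 55.3, 0.0, 90.3, 85.4, 60.2, 119.7, 15.4, 121.1, 72.8, 9.8.
Season total = 1154.3 DD.
Complete generations = ⌊1154.3 / 156⌋ = 7.

7 generations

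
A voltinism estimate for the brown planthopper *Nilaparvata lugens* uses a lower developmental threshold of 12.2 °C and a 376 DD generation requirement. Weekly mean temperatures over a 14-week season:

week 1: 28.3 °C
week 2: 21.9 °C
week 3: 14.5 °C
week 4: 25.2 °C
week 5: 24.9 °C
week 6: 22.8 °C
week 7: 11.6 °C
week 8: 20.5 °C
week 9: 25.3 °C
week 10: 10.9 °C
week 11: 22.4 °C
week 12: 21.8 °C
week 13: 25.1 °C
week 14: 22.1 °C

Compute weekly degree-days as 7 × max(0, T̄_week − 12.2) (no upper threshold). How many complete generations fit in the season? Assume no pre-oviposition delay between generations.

2 generations

Weekly DD (7 × max(0, T̄ − 12.2)): 112.7, 67.9, 16.1, 91.0, 88.9, 74.2, 0.0, 58.1, 91.7, 0.0, 71.4, 67.2, 90.3, 69.3.
Season total = 898.8 DD.
Complete generations = ⌊898.8 / 376⌋ = 2.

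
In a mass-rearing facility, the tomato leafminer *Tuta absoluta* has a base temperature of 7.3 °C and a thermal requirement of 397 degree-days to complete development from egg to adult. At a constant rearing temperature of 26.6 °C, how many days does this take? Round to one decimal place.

20.6 days

Daily accumulation = 26.6 − 7.3 = 19.3 DD/day.
Duration = 397 / 19.3 = 20.570 ≈ 20.6 days.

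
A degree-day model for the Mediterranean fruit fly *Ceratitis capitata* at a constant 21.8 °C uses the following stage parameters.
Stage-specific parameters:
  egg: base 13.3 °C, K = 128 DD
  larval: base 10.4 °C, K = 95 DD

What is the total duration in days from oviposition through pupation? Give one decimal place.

23.4 days

egg: 128 / (21.8 − 13.3) = 128 / 8.5 = 15.059 d.
larval: 95 / (21.8 − 10.4) = 95 / 11.4 = 8.333 d.
Sum = 23.392 ≈ 23.4 days.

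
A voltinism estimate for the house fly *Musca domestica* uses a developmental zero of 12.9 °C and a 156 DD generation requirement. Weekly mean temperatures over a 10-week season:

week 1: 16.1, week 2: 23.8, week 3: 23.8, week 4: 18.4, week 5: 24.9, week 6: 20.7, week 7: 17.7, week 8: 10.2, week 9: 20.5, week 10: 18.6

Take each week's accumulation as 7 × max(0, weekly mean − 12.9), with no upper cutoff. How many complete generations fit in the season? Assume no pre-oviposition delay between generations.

Weekly DD (7 × max(0, T̄ − 12.9)): 22.4, 76.3, 76.3, 38.5, 84.0, 54.6, 33.6, 0.0, 53.2, 39.9.
Season total = 478.8 DD.
Complete generations = ⌊478.8 / 156⌋ = 3.

3 generations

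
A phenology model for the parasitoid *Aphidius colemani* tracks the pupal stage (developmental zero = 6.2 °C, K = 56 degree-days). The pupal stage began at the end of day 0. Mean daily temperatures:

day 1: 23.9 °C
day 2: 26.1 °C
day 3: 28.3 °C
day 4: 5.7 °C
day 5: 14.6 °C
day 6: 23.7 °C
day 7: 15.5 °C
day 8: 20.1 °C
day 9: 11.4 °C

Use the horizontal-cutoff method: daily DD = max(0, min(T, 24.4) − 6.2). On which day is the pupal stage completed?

day 5

Daily DD above 6.2 °C (capped at 18.2): 17.7, 18.2, 18.2, 0.0, 8.4, 17.5, 9.3, 13.9, 5.2.
Cumulative: 17.7, 35.9, 54.1, 54.1, 62.5, 80.0, 89.3, 103.2, 108.4.
The total first reaches 56 DD on day 5.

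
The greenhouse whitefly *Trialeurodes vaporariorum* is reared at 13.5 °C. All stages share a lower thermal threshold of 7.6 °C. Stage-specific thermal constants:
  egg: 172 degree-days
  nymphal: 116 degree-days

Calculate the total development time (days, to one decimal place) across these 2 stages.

48.8 days

Daily accumulation at 13.5 °C = 13.5 − 7.6 = 5.9 DD/day.
Total K = 172 + 116 = 288 DD.
Total duration = 288 / 5.9 = 48.814 ≈ 48.8 days.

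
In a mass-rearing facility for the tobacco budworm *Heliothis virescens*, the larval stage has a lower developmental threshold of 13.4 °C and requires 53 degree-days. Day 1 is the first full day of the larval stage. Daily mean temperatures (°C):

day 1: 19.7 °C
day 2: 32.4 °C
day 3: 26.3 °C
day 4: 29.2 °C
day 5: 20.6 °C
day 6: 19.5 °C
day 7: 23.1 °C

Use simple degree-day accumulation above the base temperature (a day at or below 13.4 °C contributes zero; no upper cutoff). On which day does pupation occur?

Daily DD above 13.4 °C: 6.3, 19.0, 12.9, 15.8, 7.2, 6.1, 9.7.
Cumulative: 6.3, 25.3, 38.2, 54.0, 61.2, 67.3, 77.0.
The total first reaches 53 DD on day 4.

day 4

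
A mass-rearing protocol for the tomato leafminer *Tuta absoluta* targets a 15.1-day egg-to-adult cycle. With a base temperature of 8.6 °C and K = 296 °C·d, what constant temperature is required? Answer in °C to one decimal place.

Required daily accumulation = 296 / 15.1 = 19.603 DD/day.
T = T_base + 19.603 = 8.6 + 19.603 = 28.203 ≈ 28.2 °C.

28.2 °C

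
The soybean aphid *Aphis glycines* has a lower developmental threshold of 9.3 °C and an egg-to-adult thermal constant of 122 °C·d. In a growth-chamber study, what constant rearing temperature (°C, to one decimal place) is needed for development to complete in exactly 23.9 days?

Required daily accumulation = 122 / 23.9 = 5.105 DD/day.
T = T_base + 5.105 = 9.3 + 5.105 = 14.405 ≈ 14.4 °C.

14.4 °C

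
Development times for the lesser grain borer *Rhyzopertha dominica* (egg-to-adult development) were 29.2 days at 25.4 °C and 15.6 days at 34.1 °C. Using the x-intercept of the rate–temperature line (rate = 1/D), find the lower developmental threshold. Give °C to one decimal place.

Linear rate model ⇒ the product D·(T − T_b) is constant across temperatures.
29.2·(25.4 − T_b) = 15.6·(34.1 − T_b)
T_b = (29.2·25.4 − 15.6·34.1) / (29.2 − 15.6) = 209.72 / 13.6 = 15.421 °C ≈ 15.4 °C.

15.4 °C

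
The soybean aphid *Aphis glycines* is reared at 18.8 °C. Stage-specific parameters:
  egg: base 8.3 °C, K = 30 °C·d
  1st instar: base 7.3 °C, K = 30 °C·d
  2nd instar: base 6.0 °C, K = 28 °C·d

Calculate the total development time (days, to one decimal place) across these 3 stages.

7.7 days

egg: 30 / (18.8 − 8.3) = 30 / 10.5 = 2.857 d.
1st instar: 30 / (18.8 − 7.3) = 30 / 11.5 = 2.609 d.
2nd instar: 28 / (18.8 − 6.0) = 28 / 12.8 = 2.188 d.
Sum = 7.653 ≈ 7.7 days.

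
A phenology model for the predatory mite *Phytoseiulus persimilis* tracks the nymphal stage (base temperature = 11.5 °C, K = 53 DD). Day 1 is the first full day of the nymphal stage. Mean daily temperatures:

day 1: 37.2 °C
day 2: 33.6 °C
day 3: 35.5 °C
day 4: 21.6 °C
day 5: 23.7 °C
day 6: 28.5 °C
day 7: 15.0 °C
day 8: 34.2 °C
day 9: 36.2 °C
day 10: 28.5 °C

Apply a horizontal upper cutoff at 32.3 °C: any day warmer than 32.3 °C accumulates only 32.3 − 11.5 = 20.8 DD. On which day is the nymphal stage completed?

day 3

Daily DD above 11.5 °C (capped at 20.8): 20.8, 20.8, 20.8, 10.1, 12.2, 17.0, 3.5, 20.8, 20.8, 17.0.
Cumulative: 20.8, 41.6, 62.4, 72.5, 84.7, 101.7, 105.2, 126.0, 146.8, 163.8.
The total first reaches 53 DD on day 3.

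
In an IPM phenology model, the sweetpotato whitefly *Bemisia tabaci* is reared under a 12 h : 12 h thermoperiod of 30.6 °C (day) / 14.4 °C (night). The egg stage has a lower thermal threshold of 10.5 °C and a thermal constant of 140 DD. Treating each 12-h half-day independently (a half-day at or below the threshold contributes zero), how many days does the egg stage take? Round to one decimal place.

Day half: max(0, 30.6 − 10.5) × 0.5 = 20.1 × 0.5 = 10.05 DD.
Night half: max(0, 14.4 − 10.5) × 0.5 = 3.9 × 0.5 = 1.95 DD.
Per 24 h: 12.00 DD/day.
Duration = 140 / 12.00 = 11.667 ≈ 11.7 days.

11.7 days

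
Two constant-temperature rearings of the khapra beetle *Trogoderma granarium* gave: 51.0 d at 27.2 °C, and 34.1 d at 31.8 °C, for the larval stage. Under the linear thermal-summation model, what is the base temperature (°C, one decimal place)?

17.9 °C

Equal thermal constants: D₁(T₁ − T_b) = D₂(T₂ − T_b).
51.0·(27.2 − T_b) = 34.1·(31.8 − T_b)
T_b = (51.0·27.2 − 34.1·31.8) / (51.0 − 34.1) = 302.82 / 16.9 = 17.918 °C ≈ 17.9 °C.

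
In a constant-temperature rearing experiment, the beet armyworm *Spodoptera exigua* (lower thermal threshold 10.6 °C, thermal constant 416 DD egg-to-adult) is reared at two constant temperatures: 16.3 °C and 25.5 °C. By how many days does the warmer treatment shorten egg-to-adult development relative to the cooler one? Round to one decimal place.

At 16.3 °C: 416 / (16.3 − 10.6) = 416 / 5.7 = 72.982 d.
At 25.5 °C: 416 / (25.5 − 10.6) = 416 / 14.9 = 27.919 d.
Difference = |72.982 − 27.919| = 45.063 ≈ 45.1 days.

45.1 days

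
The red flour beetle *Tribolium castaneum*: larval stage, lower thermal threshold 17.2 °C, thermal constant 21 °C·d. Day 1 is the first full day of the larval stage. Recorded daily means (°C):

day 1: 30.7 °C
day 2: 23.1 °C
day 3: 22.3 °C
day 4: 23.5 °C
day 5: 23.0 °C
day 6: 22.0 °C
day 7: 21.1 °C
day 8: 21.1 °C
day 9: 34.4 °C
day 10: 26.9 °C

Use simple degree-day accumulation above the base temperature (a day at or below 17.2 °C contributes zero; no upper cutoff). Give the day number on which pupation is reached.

day 3

Daily DD above 17.2 °C: 13.5, 5.9, 5.1, 6.3, 5.8, 4.8, 3.9, 3.9, 17.2, 9.7.
Cumulative: 13.5, 19.4, 24.5, 30.8, 36.6, 41.4, 45.3, 49.2, 66.4, 76.1.
The total first reaches 21 DD on day 3.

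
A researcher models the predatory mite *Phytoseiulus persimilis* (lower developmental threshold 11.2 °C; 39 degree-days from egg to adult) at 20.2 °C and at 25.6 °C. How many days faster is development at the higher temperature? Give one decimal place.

At 20.2 °C: 39 / (20.2 − 11.2) = 39 / 9.0 = 4.333 d.
At 25.6 °C: 39 / (25.6 − 11.2) = 39 / 14.4 = 2.708 d.
Difference = |4.333 − 2.708| = 1.625 ≈ 1.6 days.

1.6 days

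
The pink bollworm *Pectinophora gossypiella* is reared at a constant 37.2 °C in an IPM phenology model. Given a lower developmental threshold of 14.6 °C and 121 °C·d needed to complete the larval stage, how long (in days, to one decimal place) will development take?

5.4 days

Daily accumulation = 37.2 − 14.6 = 22.6 DD/day.
Duration = 121 / 22.6 = 5.354 ≈ 5.4 days.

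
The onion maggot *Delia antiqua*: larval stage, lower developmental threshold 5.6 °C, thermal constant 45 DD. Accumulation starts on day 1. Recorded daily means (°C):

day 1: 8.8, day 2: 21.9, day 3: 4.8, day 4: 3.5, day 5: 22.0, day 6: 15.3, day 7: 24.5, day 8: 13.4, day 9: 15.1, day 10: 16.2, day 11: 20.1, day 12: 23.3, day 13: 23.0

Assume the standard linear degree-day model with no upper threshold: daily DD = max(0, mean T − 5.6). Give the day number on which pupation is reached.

day 6

Daily DD above 5.6 °C: 3.2, 16.3, 0.0, 0.0, 16.4, 9.7, 18.9, 7.8, 9.5, 10.6, 14.5, 17.7, 17.4.
Cumulative: 3.2, 19.5, 19.5, 19.5, 35.9, 45.6, 64.5, 72.3, 81.8, 92.4, 106.9, 124.6, 142.0.
The total first reaches 45 DD on day 6.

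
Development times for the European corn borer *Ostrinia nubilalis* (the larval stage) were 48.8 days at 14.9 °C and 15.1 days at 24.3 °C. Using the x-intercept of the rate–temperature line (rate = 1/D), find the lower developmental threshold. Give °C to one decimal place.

Under the model K = D·(T − T_b), so D₁·(T₁ − T_b) = D₂·(T₂ − T_b).
48.8·(14.9 − T_b) = 15.1·(24.3 − T_b)
T_b = (48.8·14.9 − 15.1·24.3) / (48.8 − 15.1) = 360.19 / 33.7 = 10.688 °C ≈ 10.7 °C.

10.7 °C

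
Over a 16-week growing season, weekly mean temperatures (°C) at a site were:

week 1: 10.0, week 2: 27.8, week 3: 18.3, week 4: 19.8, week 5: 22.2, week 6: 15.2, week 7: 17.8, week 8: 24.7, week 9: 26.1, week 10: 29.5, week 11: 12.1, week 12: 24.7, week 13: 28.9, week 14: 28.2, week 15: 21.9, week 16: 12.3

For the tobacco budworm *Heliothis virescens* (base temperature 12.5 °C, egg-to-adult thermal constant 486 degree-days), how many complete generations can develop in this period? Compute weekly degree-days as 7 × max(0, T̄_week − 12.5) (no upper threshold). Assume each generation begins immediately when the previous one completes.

Weekly DD (7 × max(0, T̄ − 12.5)): 0.0, 107.1, 40.6, 51.1, 67.9, 18.9, 37.1, 85.4, 95.2, 119.0, 0.0, 85.4, 114.8, 109.9, 65.8, 0.0.
Season total = 998.2 DD.
Complete generations = ⌊998.2 / 486⌋ = 2.

2 generations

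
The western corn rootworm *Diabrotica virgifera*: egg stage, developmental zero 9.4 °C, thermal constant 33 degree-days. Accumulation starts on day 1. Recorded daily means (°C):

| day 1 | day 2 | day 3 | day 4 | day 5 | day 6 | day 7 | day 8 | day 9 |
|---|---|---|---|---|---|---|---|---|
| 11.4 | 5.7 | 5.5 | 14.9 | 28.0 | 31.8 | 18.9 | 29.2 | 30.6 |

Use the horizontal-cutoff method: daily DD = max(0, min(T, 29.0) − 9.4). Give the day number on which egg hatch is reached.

day 6

Daily DD above 9.4 °C (capped at 19.6): 2.0, 0.0, 0.0, 5.5, 18.6, 19.6, 9.5, 19.6, 19.6.
Cumulative: 2.0, 2.0, 2.0, 7.5, 26.1, 45.7, 55.2, 74.8, 94.4.
The total first reaches 33 DD on day 6.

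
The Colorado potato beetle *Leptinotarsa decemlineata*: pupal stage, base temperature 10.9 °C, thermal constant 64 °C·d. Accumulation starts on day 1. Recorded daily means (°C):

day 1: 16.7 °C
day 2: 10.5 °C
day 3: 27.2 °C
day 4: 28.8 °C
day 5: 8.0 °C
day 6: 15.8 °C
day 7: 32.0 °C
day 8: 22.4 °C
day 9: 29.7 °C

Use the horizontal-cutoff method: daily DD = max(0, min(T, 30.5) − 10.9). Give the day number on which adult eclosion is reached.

day 7

Daily DD above 10.9 °C (capped at 19.6): 5.8, 0.0, 16.3, 17.9, 0.0, 4.9, 19.6, 11.5, 18.8.
Cumulative: 5.8, 5.8, 22.1, 40.0, 40.0, 44.9, 64.5, 76.0, 94.8.
The total first reaches 64 DD on day 7.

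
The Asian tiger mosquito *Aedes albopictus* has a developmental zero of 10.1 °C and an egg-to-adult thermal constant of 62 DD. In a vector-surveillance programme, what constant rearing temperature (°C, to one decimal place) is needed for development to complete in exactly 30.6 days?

12.1 °C

Required daily accumulation = 62 / 30.6 = 2.026 DD/day.
T = T_base + 2.026 = 10.1 + 2.026 = 12.126 ≈ 12.1 °C.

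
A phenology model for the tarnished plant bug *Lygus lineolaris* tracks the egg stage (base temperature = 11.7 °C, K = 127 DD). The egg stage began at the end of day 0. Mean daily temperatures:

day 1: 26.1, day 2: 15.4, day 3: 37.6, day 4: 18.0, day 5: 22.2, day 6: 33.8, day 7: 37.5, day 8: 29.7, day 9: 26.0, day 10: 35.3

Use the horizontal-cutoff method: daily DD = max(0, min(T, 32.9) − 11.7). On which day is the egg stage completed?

day 9

Daily DD above 11.7 °C (capped at 21.2): 14.4, 3.7, 21.2, 6.3, 10.5, 21.2, 21.2, 18.0, 14.3, 21.2.
Cumulative: 14.4, 18.1, 39.3, 45.6, 56.1, 77.3, 98.5, 116.5, 130.8, 152.0.
The total first reaches 127 DD on day 9.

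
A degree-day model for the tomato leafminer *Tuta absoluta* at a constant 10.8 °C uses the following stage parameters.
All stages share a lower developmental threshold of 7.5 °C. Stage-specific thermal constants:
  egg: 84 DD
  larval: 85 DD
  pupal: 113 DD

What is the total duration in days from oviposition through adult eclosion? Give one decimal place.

85.5 days

Daily accumulation at 10.8 °C = 10.8 − 7.5 = 3.3 DD/day.
Total K = 84 + 85 + 113 = 282 DD.
Total duration = 282 / 3.3 = 85.455 ≈ 85.5 days.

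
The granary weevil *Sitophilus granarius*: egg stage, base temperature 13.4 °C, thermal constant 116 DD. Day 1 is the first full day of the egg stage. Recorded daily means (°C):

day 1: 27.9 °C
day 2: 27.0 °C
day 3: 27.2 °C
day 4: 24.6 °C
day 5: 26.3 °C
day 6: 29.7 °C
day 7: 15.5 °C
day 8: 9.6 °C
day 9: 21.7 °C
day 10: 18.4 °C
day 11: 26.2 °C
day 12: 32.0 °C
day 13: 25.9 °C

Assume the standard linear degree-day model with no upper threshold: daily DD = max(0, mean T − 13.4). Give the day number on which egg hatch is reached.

Daily DD above 13.4 °C: 14.5, 13.6, 13.8, 11.2, 12.9, 16.3, 2.1, 0.0, 8.3, 5.0, 12.8, 18.6, 12.5.
Cumulative: 14.5, 28.1, 41.9, 53.1, 66.0, 82.3, 84.4, 84.4, 92.7, 97.7, 110.5, 129.1, 141.6.
The total first reaches 116 DD on day 12.

day 12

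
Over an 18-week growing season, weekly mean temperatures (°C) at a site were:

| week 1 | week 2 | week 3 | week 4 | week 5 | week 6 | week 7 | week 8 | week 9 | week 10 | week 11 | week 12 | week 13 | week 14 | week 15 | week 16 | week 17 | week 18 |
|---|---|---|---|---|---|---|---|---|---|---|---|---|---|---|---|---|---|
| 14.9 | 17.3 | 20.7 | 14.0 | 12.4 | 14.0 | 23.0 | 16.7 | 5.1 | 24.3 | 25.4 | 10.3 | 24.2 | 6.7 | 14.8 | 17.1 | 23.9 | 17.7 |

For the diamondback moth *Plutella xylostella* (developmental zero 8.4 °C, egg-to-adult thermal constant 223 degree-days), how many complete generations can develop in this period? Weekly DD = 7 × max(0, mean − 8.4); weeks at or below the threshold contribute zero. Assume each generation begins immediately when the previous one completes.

4 generations

Weekly DD (7 × max(0, T̄ − 8.4)): 45.5, 62.3, 86.1, 39.2, 28.0, 39.2, 102.2, 58.1, 0.0, 111.3, 119.0, 13.3, 110.6, 0.0, 44.8, 60.9, 108.5, 65.1.
Season total = 1094.1 DD.
Complete generations = ⌊1094.1 / 223⌋ = 4.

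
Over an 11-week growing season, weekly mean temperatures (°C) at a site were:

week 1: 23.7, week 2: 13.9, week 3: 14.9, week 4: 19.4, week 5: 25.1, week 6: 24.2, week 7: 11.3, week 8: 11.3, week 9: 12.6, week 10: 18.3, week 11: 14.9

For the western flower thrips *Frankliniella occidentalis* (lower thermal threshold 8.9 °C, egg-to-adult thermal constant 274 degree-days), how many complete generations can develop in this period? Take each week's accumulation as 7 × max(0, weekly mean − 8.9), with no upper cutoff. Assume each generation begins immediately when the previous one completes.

Weekly DD (7 × max(0, T̄ − 8.9)): 103.6, 35.0, 42.0, 73.5, 113.4, 107.1, 16.8, 16.8, 25.9, 65.8, 42.0.
Season total = 641.9 DD.
Complete generations = ⌊641.9 / 274⌋ = 2.

2 generations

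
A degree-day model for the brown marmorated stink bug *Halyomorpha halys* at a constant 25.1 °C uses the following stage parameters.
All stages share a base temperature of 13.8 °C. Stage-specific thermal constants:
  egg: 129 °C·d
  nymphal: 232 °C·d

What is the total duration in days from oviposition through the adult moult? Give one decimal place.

31.9 days

Daily accumulation at 25.1 °C = 25.1 − 13.8 = 11.3 DD/day.
Total K = 129 + 232 = 361 DD.
Total duration = 361 / 11.3 = 31.947 ≈ 31.9 days.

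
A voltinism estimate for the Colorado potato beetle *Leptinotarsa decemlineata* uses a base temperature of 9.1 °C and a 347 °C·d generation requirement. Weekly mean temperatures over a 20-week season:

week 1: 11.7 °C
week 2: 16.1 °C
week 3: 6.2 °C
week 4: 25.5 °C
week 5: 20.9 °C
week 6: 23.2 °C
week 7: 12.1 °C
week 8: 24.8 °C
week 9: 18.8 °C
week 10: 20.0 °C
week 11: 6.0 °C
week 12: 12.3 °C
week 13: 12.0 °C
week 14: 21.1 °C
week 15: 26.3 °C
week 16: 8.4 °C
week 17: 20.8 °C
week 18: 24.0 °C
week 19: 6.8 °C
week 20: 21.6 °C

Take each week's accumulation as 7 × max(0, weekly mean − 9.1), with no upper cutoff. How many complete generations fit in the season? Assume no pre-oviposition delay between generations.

3 generations

Weekly DD (7 × max(0, T̄ − 9.1)): 18.2, 49.0, 0.0, 114.8, 82.6, 98.7, 21.0, 109.9, 67.9, 76.3, 0.0, 22.4, 20.3, 84.0, 120.4, 0.0, 81.9, 104.3, 0.0, 87.5.
Season total = 1159.2 DD.
Complete generations = ⌊1159.2 / 347⌋ = 3.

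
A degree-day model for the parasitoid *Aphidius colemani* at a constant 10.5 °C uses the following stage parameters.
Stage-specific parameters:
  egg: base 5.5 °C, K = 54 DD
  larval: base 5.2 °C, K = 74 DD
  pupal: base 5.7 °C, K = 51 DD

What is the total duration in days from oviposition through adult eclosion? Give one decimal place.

35.4 days

egg: 54 / (10.5 − 5.5) = 54 / 5.0 = 10.800 d.
larval: 74 / (10.5 − 5.2) = 74 / 5.3 = 13.962 d.
pupal: 51 / (10.5 − 5.7) = 51 / 4.8 = 10.625 d.
Sum = 35.387 ≈ 35.4 days.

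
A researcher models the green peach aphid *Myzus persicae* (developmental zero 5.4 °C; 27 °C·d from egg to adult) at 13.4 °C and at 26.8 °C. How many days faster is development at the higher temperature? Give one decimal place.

2.1 days

At 13.4 °C: 27 / (13.4 − 5.4) = 27 / 8.0 = 3.375 d.
At 26.8 °C: 27 / (26.8 − 5.4) = 27 / 21.4 = 1.262 d.
Difference = |3.375 − 1.262| = 2.113 ≈ 2.1 days.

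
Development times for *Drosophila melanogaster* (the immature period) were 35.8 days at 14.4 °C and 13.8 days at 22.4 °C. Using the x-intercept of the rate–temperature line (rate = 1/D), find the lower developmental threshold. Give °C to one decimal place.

Equal thermal constants: D₁(T₁ − T_b) = D₂(T₂ − T_b).
35.8·(14.4 − T_b) = 13.8·(22.4 − T_b)
T_b = (35.8·14.4 − 13.8·22.4) / (35.8 − 13.8) = 206.40 / 22.0 = 9.382 °C ≈ 9.4 °C.

9.4 °C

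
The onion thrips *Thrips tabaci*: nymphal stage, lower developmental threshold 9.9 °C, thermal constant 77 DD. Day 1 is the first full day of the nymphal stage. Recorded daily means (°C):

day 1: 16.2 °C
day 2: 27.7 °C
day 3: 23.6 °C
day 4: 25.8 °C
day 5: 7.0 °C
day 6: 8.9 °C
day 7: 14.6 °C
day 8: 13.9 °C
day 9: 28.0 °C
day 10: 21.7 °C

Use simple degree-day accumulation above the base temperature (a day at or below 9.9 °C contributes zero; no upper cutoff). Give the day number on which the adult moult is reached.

Daily DD above 9.9 °C: 6.3, 17.8, 13.7, 15.9, 0.0, 0.0, 4.7, 4.0, 18.1, 11.8.
Cumulative: 6.3, 24.1, 37.8, 53.7, 53.7, 53.7, 58.4, 62.4, 80.5, 92.3.
The total first reaches 77 DD on day 9.

day 9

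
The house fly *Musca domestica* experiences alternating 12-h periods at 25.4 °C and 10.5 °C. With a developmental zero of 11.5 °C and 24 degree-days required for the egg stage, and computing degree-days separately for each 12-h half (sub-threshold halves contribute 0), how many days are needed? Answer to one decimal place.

Day half: max(0, 25.4 − 11.5) × 0.5 = 13.9 × 0.5 = 6.95 DD.
Night half: max(0, 10.5 − 11.5) × 0.5 = 0.0 × 0.5 = 0.00 DD.
Per 24 h: 6.95 DD/day.
Duration = 24 / 6.95 = 3.453 ≈ 3.5 days.

3.5 days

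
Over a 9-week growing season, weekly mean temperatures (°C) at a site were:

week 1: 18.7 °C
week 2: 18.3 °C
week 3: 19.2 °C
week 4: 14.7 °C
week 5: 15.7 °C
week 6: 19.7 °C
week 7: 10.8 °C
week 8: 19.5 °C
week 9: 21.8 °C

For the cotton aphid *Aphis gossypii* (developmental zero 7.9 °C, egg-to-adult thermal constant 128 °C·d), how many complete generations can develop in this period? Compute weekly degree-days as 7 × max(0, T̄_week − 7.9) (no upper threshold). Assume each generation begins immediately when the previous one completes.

4 generations

Weekly DD (7 × max(0, T̄ − 7.9)): 75.6, 72.8, 79.1, 47.6, 54.6, 82.6, 20.3, 81.2, 97.3.
Season total = 611.1 DD.
Complete generations = ⌊611.1 / 128⌋ = 4.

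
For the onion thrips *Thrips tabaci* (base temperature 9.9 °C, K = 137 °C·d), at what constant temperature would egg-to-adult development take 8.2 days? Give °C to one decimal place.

26.6 °C

Required daily accumulation = 137 / 8.2 = 16.707 DD/day.
T = T_base + 16.707 = 9.9 + 16.707 = 26.607 ≈ 26.6 °C.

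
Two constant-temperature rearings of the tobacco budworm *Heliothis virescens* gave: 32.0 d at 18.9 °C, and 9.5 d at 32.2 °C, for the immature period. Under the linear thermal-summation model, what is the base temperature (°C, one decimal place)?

13.3 °C

Under the model K = D·(T − T_b), so D₁·(T₁ − T_b) = D₂·(T₂ − T_b).
32.0·(18.9 − T_b) = 9.5·(32.2 − T_b)
T_b = (32.0·18.9 − 9.5·32.2) / (32.0 − 9.5) = 298.90 / 22.5 = 13.284 °C ≈ 13.3 °C.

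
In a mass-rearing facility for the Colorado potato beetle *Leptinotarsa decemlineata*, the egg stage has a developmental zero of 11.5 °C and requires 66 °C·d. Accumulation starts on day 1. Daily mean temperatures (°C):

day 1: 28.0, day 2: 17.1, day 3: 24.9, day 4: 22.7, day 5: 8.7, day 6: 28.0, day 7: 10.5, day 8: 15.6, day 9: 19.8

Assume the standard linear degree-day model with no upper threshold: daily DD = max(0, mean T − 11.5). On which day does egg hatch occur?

day 8

Daily DD above 11.5 °C: 16.5, 5.6, 13.4, 11.2, 0.0, 16.5, 0.0, 4.1, 8.3.
Cumulative: 16.5, 22.1, 35.5, 46.7, 46.7, 63.2, 63.2, 67.3, 75.6.
The total first reaches 66 DD on day 8.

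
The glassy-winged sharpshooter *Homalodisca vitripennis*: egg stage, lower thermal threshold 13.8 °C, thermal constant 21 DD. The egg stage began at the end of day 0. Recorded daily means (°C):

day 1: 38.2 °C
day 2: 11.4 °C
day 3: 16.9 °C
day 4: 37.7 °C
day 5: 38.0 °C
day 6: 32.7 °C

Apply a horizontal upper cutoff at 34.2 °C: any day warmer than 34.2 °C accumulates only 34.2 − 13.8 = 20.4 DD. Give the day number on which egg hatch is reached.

Daily DD above 13.8 °C (capped at 20.4): 20.4, 0.0, 3.1, 20.4, 20.4, 18.9.
Cumulative: 20.4, 20.4, 23.5, 43.9, 64.3, 83.2.
The total first reaches 21 DD on day 3.

day 3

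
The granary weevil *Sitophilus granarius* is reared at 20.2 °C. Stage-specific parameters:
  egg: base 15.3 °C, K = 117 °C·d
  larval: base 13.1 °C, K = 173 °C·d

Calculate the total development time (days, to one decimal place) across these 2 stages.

48.2 days

egg: 117 / (20.2 − 15.3) = 117 / 4.9 = 23.878 d.
larval: 173 / (20.2 − 13.1) = 173 / 7.1 = 24.366 d.
Sum = 48.244 ≈ 48.2 days.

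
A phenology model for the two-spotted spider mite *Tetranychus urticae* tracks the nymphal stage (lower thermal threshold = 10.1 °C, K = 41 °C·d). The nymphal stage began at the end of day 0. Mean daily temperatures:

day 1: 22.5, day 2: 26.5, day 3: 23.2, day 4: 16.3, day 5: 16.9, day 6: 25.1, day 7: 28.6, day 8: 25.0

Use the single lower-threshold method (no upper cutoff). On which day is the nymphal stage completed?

day 3

Daily DD above 10.1 °C: 12.4, 16.4, 13.1, 6.2, 6.8, 15.0, 18.5, 14.9.
Cumulative: 12.4, 28.8, 41.9, 48.1, 54.9, 69.9, 88.4, 103.3.
The total first reaches 41 DD on day 3.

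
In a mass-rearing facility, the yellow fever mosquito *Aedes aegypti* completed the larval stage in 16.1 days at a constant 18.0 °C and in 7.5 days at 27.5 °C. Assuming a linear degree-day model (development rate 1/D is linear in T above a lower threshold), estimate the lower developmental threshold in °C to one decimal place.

Linear rate model ⇒ the product D·(T − T_b) is constant across temperatures.
16.1·(18.0 − T_b) = 7.5·(27.5 − T_b)
T_b = (16.1·18.0 − 7.5·27.5) / (16.1 − 7.5) = 83.55 / 8.6 = 9.715 °C ≈ 9.7 °C.

9.7 °C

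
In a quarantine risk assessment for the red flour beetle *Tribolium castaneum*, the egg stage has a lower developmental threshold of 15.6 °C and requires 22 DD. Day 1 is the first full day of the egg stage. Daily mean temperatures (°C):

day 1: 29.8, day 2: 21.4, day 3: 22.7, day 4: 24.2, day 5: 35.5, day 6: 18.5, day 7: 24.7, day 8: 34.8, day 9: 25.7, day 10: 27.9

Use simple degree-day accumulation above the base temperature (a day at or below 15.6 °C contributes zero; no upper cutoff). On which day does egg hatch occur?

day 3

Daily DD above 15.6 °C: 14.2, 5.8, 7.1, 8.6, 19.9, 2.9, 9.1, 19.2, 10.1, 12.3.
Cumulative: 14.2, 20.0, 27.1, 35.7, 55.6, 58.5, 67.6, 86.8, 96.9, 109.2.
The total first reaches 22 DD on day 3.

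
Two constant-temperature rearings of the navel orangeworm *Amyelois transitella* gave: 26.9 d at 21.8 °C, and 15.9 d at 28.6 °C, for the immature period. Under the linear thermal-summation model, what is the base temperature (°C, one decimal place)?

12.0 °C

Equal thermal constants: D₁(T₁ − T_b) = D₂(T₂ − T_b).
26.9·(21.8 − T_b) = 15.9·(28.6 − T_b)
T_b = (26.9·21.8 − 15.9·28.6) / (26.9 − 15.9) = 131.68 / 11.0 = 11.971 °C ≈ 12.0 °C.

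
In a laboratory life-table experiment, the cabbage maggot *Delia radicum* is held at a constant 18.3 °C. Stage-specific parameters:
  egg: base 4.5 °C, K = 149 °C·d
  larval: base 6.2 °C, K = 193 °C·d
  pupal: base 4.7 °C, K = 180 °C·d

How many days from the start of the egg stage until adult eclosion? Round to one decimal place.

egg: 149 / (18.3 − 4.5) = 149 / 13.8 = 10.797 d.
larval: 193 / (18.3 − 6.2) = 193 / 12.1 = 15.950 d.
pupal: 180 / (18.3 − 4.7) = 180 / 13.6 = 13.235 d.
Sum = 39.983 ≈ 40.0 days.

40.0 days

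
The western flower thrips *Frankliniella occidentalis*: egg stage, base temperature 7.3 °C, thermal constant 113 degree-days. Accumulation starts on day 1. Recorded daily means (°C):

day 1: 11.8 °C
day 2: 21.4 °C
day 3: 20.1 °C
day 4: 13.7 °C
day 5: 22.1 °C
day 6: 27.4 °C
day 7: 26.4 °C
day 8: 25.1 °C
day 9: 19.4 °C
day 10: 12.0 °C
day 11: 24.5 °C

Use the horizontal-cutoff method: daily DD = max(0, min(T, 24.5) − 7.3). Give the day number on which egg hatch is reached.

day 9

Daily DD above 7.3 °C (capped at 17.2): 4.5, 14.1, 12.8, 6.4, 14.8, 17.2, 17.2, 17.2, 12.1, 4.7, 17.2.
Cumulative: 4.5, 18.6, 31.4, 37.8, 52.6, 69.8, 87.0, 104.2, 116.3, 121.0, 138.2.
The total first reaches 113 DD on day 9.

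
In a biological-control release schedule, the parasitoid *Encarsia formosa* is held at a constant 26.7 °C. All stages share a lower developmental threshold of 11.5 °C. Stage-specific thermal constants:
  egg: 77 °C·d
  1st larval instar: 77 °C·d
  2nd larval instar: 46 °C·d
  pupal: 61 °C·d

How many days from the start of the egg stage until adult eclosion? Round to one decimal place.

Daily accumulation at 26.7 °C = 26.7 − 11.5 = 15.2 DD/day.
Total K = 77 + 77 + 46 + 61 = 261 DD.
Total duration = 261 / 15.2 = 17.171 ≈ 17.2 days.

17.2 days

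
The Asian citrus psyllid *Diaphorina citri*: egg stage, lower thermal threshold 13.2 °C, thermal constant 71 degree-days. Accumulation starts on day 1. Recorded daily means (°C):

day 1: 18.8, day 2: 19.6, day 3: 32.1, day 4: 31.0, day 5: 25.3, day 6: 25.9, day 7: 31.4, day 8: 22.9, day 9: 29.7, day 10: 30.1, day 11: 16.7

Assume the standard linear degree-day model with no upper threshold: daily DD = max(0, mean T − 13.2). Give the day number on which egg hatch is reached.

day 6

Daily DD above 13.2 °C: 5.6, 6.4, 18.9, 17.8, 12.1, 12.7, 18.2, 9.7, 16.5, 16.9, 3.5.
Cumulative: 5.6, 12.0, 30.9, 48.7, 60.8, 73.5, 91.7, 101.4, 117.9, 134.8, 138.3.
The total first reaches 71 DD on day 6.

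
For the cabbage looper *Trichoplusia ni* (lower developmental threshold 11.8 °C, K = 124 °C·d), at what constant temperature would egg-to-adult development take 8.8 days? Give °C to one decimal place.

25.9 °C

Required daily accumulation = 124 / 8.8 = 14.091 DD/day.
T = T_base + 14.091 = 11.8 + 14.091 = 25.891 ≈ 25.9 °C.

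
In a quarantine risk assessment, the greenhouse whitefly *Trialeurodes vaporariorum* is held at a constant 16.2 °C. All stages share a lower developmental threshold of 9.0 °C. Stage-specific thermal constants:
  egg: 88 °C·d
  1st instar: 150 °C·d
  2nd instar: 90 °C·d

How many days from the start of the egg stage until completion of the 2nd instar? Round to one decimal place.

Daily accumulation at 16.2 °C = 16.2 − 9.0 = 7.2 DD/day.
Total K = 88 + 150 + 90 = 328 DD.
Total duration = 328 / 7.2 = 45.556 ≈ 45.6 days.

45.6 days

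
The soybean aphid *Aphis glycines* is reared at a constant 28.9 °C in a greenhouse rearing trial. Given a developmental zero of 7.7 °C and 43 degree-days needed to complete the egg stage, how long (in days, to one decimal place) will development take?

Daily accumulation = 28.9 − 7.7 = 21.2 DD/day.
Duration = 43 / 21.2 = 2.028 ≈ 2.0 days.

2.0 days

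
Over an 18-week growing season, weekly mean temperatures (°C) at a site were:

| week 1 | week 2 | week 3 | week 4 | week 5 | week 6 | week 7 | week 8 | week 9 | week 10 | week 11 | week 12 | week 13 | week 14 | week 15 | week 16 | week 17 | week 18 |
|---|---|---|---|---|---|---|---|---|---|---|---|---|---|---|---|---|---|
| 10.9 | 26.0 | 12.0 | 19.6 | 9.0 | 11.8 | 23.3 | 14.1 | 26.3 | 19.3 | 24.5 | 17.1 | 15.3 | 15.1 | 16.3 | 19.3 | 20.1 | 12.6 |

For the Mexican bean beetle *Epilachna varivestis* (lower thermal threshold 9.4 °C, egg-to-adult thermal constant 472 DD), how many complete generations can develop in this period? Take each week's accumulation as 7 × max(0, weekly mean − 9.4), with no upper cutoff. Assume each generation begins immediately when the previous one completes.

2 generations

Weekly DD (7 × max(0, T̄ − 9.4)): 10.5, 116.2, 18.2, 71.4, 0.0, 16.8, 97.3, 32.9, 118.3, 69.3, 105.7, 53.9, 41.3, 39.9, 48.3, 69.3, 74.9, 22.4.
Season total = 1006.6 DD.
Complete generations = ⌊1006.6 / 472⌋ = 2.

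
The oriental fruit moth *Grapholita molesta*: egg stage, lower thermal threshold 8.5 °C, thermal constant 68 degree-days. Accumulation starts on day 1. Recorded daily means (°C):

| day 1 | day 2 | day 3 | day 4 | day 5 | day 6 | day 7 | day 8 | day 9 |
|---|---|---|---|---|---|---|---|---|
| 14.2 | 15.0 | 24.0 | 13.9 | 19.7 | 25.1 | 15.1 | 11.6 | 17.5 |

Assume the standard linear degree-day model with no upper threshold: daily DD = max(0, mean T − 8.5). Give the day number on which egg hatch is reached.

Daily DD above 8.5 °C: 5.7, 6.5, 15.5, 5.4, 11.2, 16.6, 6.6, 3.1, 9.0.
Cumulative: 5.7, 12.2, 27.7, 33.1, 44.3, 60.9, 67.5, 70.6, 79.6.
The total first reaches 68 DD on day 8.

day 8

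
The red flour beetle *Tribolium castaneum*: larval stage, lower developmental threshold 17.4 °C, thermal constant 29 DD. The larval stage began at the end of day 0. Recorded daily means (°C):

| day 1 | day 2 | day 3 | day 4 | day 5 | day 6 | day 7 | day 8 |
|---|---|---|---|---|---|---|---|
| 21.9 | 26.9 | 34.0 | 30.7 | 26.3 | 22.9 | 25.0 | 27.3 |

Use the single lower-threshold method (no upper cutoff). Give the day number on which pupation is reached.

Daily DD above 17.4 °C: 4.5, 9.5, 16.6, 13.3, 8.9, 5.5, 7.6, 9.9.
Cumulative: 4.5, 14.0, 30.6, 43.9, 52.8, 58.3, 65.9, 75.8.
The total first reaches 29 DD on day 3.

day 3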